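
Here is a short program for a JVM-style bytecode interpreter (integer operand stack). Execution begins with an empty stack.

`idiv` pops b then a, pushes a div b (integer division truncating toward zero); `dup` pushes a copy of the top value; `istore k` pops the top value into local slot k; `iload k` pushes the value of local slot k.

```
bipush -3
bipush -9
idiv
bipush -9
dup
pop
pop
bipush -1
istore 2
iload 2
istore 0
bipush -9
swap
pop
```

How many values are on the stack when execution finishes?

bipush -3 -> [-3]
bipush -9 -> [-3, -9]
idiv      -> [0]
bipush -9 -> [0, -9]
dup       -> [0, -9, -9]
pop       -> [0, -9]
pop       -> [0]
bipush -1 -> [0, -1]
istore 2  -> [0]
iload 2   -> [0, -1]
istore 0  -> [0]
bipush -9 -> [0, -9]
swap      -> [-9, 0]
pop       -> [-9]

1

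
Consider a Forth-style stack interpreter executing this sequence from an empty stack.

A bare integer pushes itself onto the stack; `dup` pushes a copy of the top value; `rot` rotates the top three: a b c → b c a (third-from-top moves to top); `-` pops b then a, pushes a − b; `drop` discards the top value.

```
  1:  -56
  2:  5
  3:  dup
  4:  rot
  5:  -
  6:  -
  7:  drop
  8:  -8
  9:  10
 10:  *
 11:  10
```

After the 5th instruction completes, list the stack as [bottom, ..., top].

-56 → [-56]
5   → [-56, 5]
dup → [-56, 5, 5]
rot → [5, 5, -56]
-   → [5, 61]

[5, 61]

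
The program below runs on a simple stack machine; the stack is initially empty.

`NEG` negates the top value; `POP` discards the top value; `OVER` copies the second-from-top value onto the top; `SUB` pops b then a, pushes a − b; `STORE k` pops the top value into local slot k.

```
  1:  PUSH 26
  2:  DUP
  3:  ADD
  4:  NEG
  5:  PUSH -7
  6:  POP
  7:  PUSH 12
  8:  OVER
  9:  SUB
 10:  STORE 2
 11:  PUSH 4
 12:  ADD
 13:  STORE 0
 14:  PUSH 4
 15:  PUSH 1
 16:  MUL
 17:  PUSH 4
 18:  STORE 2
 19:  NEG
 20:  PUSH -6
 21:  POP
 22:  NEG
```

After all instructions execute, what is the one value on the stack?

PUSH 26 → 26
DUP     → 26 26
ADD     → 52
NEG     → -52
PUSH -7 → -52 -7
POP     → -52
PUSH 12 → -52 12
OVER    → -52 12 -52
SUB     → -52 64
STORE 2 → -52
PUSH 4  → -52 4
ADD     → -48
STORE 0 → (empty)
PUSH 4  → 4
PUSH 1  → 4 1
MUL     → 4
PUSH 4  → 4 4
STORE 2 → 4
NEG     → -4
PUSH -6 → -4 -6
POP     → -4
NEG     → 4

4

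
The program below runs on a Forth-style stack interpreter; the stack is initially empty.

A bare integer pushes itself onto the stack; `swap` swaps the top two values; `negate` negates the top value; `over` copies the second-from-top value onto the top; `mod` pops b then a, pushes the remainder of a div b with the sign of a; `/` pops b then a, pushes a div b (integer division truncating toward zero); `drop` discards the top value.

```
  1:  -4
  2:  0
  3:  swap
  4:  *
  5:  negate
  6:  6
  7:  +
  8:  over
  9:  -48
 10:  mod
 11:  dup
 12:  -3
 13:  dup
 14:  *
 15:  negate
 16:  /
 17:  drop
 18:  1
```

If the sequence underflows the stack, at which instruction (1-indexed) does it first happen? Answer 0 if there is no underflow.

8

-4     -> -4
0      -> -4 0
swap   -> 0 -4
*      -> 0
negate -> 0
6      -> 0 6
+      -> 6
over  — needs 2 operands, stack has 1 → underflow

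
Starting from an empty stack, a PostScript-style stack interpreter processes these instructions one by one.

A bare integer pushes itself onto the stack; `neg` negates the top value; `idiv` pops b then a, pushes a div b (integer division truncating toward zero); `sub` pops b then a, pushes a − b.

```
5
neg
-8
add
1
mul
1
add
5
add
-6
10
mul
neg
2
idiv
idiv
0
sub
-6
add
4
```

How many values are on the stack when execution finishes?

2

5    : [5]
neg  : [-5]
-8   : [-5, -8]
add  : [-13]
1    : [-13, 1]
mul  : [-13]
1    : [-13, 1]
add  : [-12]
5    : [-12, 5]
add  : [-7]
-6   : [-7, -6]
10   : [-7, -6, 10]
mul  : [-7, -60]
neg  : [-7, 60]
2    : [-7, 60, 2]
idiv : [-7, 30]
idiv : [0]
0    : [0, 0]
sub  : [0]
-6   : [0, -6]
add  : [-6]
4    : [-6, 4]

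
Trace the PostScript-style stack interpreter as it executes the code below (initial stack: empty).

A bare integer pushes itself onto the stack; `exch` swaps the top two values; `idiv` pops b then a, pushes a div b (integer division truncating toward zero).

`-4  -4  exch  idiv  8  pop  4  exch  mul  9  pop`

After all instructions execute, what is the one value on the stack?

-4   -> [-4]
-4   -> [-4, -4]
exch -> [-4, -4]
idiv -> [1]
8    -> [1, 8]
pop  -> [1]
4    -> [1, 4]
exch -> [4, 1]
mul  -> [4]
9    -> [4, 9]
pop  -> [4]

4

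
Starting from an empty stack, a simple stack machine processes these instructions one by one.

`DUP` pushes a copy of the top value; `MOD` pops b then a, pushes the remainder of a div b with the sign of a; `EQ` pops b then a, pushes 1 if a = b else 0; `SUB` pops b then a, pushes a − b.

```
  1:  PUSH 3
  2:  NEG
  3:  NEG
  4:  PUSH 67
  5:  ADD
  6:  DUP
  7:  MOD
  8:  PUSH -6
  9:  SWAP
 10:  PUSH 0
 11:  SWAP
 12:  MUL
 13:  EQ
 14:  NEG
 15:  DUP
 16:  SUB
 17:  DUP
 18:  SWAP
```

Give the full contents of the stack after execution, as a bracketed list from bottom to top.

PUSH 3  → 3
NEG     → -3
NEG     → 3
PUSH 67 → 3 67
ADD     → 70
DUP     → 70 70
MOD     → 0
PUSH -6 → 0 -6
SWAP    → -6 0
PUSH 0  → -6 0 0
SWAP    → -6 0 0
MUL     → -6 0
EQ      → 0
NEG     → 0
DUP     → 0 0
SUB     → 0
DUP     → 0 0
SWAP    → 0 0

[0, 0]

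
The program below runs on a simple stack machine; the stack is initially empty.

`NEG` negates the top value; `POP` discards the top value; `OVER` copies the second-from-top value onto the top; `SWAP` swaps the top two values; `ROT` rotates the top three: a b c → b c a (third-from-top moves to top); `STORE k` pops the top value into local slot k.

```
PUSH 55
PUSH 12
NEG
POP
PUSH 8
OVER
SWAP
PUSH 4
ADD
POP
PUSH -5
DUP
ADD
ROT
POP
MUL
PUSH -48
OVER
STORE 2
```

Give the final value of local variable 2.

PUSH 55  -> 55
PUSH 12  -> 55 12
NEG      -> 55 -12
POP      -> 55
PUSH 8   -> 55 8
OVER     -> 55 8 55
SWAP     -> 55 55 8
PUSH 4   -> 55 55 8 4
ADD      -> 55 55 12
POP      -> 55 55
PUSH -5  -> 55 55 -5
DUP      -> 55 55 -5 -5
ADD      -> 55 55 -10
ROT      -> 55 -10 55
POP      -> 55 -10
MUL      -> -550
PUSH -48 -> -550 -48
OVER     -> -550 -48 -550
STORE 2  -> -550 -48

-550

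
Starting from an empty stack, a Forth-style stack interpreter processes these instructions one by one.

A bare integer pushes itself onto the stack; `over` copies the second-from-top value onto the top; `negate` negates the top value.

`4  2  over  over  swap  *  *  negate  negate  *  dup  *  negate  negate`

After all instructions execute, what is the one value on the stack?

4096

4      → [4]
2      → [4, 2]
over   → [4, 2, 4]
over   → [4, 2, 4, 2]
swap   → [4, 2, 2, 4]
*      → [4, 2, 8]
*      → [4, 16]
negate → [4, -16]
negate → [4, 16]
*      → [64]
dup    → [64, 64]
*      → [4096]
negate → [-4096]
negate → [4096]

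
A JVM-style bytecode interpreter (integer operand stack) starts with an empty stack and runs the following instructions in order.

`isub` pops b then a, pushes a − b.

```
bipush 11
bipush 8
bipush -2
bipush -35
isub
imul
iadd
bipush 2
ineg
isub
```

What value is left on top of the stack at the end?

bipush 11  -> [11]
bipush 8   -> [11, 8]
bipush -2  -> [11, 8, -2]
bipush -35 -> [11, 8, -2, -35]
isub       -> [11, 8, 33]
imul       -> [11, 264]
iadd       -> [275]
bipush 2   -> [275, 2]
ineg       -> [275, -2]
isub       -> [277]

277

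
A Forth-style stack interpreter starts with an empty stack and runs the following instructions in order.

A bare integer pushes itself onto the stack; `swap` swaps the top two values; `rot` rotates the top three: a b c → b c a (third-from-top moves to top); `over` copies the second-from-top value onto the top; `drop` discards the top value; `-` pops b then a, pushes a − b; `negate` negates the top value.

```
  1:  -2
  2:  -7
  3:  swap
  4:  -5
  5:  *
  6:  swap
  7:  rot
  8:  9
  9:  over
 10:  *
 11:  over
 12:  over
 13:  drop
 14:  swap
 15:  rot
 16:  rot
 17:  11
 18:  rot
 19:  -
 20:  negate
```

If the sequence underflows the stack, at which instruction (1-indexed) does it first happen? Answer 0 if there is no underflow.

-2   -> [-2]
-7   -> [-2, -7]
swap -> [-7, -2]
-5   -> [-7, -2, -5]
*    -> [-7, 10]
swap -> [10, -7]
rot  — needs 3 operands, stack has 2 → underflow

7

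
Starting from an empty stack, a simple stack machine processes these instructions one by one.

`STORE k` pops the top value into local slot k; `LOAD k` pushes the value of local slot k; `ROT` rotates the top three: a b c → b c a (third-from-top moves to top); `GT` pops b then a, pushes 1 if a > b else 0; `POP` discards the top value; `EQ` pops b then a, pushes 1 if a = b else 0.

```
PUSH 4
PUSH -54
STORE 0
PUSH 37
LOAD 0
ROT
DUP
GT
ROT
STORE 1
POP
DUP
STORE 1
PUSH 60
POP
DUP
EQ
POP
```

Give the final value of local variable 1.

PUSH 4   : [4]
PUSH -54 : [4, -54]
STORE 0  : [4]
PUSH 37  : [4, 37]
LOAD 0   : [4, 37, -54]
ROT      : [37, -54, 4]
DUP      : [37, -54, 4, 4]
GT       : [37, -54, 0]
ROT      : [-54, 0, 37]
STORE 1  : [-54, 0]
POP      : [-54]
DUP      : [-54, -54]
STORE 1  : [-54]
PUSH 60  : [-54, 60]
POP      : [-54]
DUP      : [-54, -54]
EQ       : [1]
POP      : []

-54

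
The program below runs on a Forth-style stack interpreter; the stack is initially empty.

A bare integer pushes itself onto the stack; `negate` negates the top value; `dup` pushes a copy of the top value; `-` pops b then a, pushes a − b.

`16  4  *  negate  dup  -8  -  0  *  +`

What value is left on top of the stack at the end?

-64

16     → 16
4      → 16 4
*      → 64
negate → -64
dup    → -64 -64
-8     → -64 -64 -8
-      → -64 -56
0      → -64 -56 0
*      → -64 0
+      → -64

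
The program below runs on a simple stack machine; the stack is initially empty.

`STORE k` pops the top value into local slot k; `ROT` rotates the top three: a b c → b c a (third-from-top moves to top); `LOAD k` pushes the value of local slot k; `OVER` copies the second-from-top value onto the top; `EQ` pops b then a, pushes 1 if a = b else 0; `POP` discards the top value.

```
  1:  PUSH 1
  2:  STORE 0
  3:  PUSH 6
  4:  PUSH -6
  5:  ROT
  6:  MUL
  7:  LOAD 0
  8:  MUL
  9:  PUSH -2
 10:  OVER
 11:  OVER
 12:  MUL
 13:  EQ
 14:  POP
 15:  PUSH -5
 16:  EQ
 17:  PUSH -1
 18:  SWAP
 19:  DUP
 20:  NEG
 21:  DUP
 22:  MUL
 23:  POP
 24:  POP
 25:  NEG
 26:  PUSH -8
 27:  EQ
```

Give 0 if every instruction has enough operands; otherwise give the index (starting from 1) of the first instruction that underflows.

PUSH 1  : 1
STORE 0 : (empty)
PUSH 6  : 6
PUSH -6 : 6 -6
ROT  — needs 3 operands, stack has 2 → underflow

5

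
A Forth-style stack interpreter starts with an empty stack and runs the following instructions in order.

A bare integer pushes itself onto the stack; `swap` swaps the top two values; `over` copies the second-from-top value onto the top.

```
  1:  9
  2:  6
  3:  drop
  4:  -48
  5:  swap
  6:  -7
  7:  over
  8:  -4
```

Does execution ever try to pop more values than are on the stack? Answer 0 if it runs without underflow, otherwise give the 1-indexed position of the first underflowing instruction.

0

9    → [9]
6    → [9, 6]
drop → [9]
-48  → [9, -48]
swap → [-48, 9]
-7   → [-48, 9, -7]
over → [-48, 9, -7, 9]
-4   → [-48, 9, -7, 9, -4]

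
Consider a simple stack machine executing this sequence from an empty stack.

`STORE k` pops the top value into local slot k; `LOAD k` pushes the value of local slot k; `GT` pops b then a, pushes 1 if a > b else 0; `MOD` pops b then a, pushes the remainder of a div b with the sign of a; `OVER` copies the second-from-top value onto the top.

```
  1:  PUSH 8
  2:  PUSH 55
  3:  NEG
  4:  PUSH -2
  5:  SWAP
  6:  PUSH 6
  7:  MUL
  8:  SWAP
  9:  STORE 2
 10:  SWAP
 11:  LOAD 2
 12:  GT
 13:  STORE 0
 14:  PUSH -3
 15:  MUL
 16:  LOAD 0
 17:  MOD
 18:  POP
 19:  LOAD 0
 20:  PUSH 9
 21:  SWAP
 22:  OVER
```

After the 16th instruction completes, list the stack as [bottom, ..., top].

PUSH 8  : [8]
PUSH 55 : [8, 55]
NEG     : [8, -55]
PUSH -2 : [8, -55, -2]
SWAP    : [8, -2, -55]
PUSH 6  : [8, -2, -55, 6]
MUL     : [8, -2, -330]
SWAP    : [8, -330, -2]
STORE 2 : [8, -330]
SWAP    : [-330, 8]
LOAD 2  : [-330, 8, -2]
GT      : [-330, 1]
STORE 0 : [-330]
PUSH -3 : [-330, -3]
MUL     : [990]
LOAD 0  : [990, 1]

[990, 1]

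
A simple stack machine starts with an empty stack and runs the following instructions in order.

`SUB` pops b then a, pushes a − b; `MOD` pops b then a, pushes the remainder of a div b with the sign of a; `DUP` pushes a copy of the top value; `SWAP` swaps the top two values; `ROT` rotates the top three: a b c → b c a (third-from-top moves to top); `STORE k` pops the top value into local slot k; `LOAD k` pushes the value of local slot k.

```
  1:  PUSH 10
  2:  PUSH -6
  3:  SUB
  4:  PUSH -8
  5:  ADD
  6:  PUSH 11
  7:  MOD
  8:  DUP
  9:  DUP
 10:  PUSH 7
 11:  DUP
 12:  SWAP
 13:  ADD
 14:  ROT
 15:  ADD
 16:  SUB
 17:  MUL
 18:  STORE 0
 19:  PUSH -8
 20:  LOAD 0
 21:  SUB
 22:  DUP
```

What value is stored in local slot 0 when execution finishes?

PUSH 10 : 10
PUSH -6 : 10 -6
SUB     : 16
PUSH -8 : 16 -8
ADD     : 8
PUSH 11 : 8 11
MOD     : 8
DUP     : 8 8
DUP     : 8 8 8
PUSH 7  : 8 8 8 7
DUP     : 8 8 8 7 7
SWAP    : 8 8 8 7 7
ADD     : 8 8 8 14
ROT     : 8 8 14 8
ADD     : 8 8 22
SUB     : 8 -14
MUL     : -112
STORE 0 : (empty)
PUSH -8 : -8
LOAD 0  : -8 -112
SUB     : 104
DUP     : 104 104

-112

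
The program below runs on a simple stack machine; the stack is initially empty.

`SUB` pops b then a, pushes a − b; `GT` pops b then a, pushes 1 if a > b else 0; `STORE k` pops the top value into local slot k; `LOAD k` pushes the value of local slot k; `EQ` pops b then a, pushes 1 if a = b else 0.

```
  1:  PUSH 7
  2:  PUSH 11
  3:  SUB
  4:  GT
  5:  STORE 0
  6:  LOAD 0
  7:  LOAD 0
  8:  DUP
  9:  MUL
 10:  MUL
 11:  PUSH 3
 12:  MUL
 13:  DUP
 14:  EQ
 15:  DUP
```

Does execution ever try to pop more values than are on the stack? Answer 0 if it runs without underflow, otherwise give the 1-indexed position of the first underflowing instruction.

PUSH 7  → [7]
PUSH 11 → [7, 11]
SUB     → [-4]
GT  — needs 2 operands, stack has 1 → underflow

4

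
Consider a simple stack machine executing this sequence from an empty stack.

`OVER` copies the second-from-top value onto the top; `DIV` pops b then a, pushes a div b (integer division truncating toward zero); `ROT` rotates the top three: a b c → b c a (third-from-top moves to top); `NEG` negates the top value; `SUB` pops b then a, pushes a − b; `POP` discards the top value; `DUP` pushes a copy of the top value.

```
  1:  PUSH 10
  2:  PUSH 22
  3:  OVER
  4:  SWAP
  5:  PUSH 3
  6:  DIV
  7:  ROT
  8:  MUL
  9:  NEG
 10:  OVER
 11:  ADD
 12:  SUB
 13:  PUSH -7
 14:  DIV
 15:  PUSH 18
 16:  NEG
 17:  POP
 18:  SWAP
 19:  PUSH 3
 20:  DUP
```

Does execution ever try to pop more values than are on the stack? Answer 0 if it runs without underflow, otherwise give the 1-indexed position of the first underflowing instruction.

PUSH 10 : 10
PUSH 22 : 10 22
OVER    : 10 22 10
SWAP    : 10 10 22
PUSH 3  : 10 10 22 3
DIV     : 10 10 7
ROT     : 10 7 10
MUL     : 10 70
NEG     : 10 -70
OVER    : 10 -70 10
ADD     : 10 -60
SUB     : 70
PUSH -7 : 70 -7
DIV     : -10
PUSH 18 : -10 18
NEG     : -10 -18
POP     : -10
SWAP  — needs 2 operands, stack has 1 → underflow

18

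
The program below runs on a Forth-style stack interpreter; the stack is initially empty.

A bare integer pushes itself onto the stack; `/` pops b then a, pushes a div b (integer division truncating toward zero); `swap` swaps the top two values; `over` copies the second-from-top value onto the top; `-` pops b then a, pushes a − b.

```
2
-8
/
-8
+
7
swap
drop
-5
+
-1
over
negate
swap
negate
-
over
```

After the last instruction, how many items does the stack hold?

2       [2]
-8      [2, -8]
/       [0]
-8      [0, -8]
+       [-8]
7       [-8, 7]
swap    [7, -8]
drop    [7]
-5      [7, -5]
+       [2]
-1      [2, -1]
over    [2, -1, 2]
negate  [2, -1, -2]
swap    [2, -2, -1]
negate  [2, -2, 1]
-       [2, -3]
over    [2, -3, 2]

3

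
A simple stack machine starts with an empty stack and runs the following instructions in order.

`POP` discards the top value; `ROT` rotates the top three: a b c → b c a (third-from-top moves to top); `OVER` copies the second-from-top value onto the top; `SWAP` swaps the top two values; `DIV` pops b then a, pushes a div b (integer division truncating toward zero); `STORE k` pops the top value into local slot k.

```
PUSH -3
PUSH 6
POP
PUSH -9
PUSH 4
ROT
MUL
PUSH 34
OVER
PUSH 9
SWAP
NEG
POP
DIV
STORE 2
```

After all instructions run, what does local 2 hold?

3

PUSH -3  -3
PUSH 6   -3 6
POP      -3
PUSH -9  -3 -9
PUSH 4   -3 -9 4
ROT      -9 4 -3
MUL      -9 -12
PUSH 34  -9 -12 34
OVER     -9 -12 34 -12
PUSH 9   -9 -12 34 -12 9
SWAP     -9 -12 34 9 -12
NEG      -9 -12 34 9 12
POP      -9 -12 34 9
DIV      -9 -12 3
STORE 2  -9 -12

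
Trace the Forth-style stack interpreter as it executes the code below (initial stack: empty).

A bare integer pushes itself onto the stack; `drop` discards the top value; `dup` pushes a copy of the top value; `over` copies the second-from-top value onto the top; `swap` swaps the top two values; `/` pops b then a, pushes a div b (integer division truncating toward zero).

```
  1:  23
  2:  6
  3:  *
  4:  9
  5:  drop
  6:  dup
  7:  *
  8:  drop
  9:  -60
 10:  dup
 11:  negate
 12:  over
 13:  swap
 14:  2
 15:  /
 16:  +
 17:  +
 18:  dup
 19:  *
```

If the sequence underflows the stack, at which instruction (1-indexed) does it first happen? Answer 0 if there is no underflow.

23      23
6       23 6
*       138
9       138 9
drop    138
dup     138 138
*       19044
drop    (empty)
-60     -60
dup     -60 -60
negate  -60 60
over    -60 60 -60
swap    -60 -60 60
2       -60 -60 60 2
/       -60 -60 30
+       -60 -30
+       -90
dup     -90 -90
*       8100

0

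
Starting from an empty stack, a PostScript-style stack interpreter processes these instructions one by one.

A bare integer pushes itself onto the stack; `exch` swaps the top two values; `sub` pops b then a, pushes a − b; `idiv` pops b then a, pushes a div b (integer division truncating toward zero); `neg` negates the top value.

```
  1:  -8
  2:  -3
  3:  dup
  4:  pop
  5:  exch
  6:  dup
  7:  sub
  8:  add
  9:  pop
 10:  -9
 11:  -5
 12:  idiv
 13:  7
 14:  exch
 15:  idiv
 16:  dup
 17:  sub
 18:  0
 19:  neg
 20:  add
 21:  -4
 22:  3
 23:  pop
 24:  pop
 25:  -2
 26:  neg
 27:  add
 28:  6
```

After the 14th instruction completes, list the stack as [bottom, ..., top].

[7, 1]

-8    -8
-3    -8 -3
dup   -8 -3 -3
pop   -8 -3
exch  -3 -8
dup   -3 -8 -8
sub   -3 0
add   -3
pop   (empty)
-9    -9
-5    -9 -5
idiv  1
7     1 7
exch  7 1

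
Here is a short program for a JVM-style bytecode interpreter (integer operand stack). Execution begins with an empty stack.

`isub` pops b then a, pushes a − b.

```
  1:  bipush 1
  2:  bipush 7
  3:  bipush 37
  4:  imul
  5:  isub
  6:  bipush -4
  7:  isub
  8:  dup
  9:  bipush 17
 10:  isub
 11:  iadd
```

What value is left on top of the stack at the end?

-525

bipush 1   [1]
bipush 7   [1, 7]
bipush 37  [1, 7, 37]
imul       [1, 259]
isub       [-258]
bipush -4  [-258, -4]
isub       [-254]
dup        [-254, -254]
bipush 17  [-254, -254, 17]
isub       [-254, -271]
iadd       [-525]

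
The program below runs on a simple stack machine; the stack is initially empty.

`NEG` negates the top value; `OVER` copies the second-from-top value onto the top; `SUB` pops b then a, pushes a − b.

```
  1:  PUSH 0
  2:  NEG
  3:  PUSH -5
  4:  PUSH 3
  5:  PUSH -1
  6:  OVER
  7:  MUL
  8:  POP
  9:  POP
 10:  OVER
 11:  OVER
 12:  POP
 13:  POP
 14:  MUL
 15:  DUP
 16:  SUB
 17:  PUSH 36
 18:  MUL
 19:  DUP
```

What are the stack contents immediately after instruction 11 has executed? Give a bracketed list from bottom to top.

[0, -5, 0, -5]

PUSH 0   [0]
NEG      [0]
PUSH -5  [0, -5]
PUSH 3   [0, -5, 3]
PUSH -1  [0, -5, 3, -1]
OVER     [0, -5, 3, -1, 3]
MUL      [0, -5, 3, -3]
POP      [0, -5, 3]
POP      [0, -5]
OVER     [0, -5, 0]
OVER     [0, -5, 0, -5]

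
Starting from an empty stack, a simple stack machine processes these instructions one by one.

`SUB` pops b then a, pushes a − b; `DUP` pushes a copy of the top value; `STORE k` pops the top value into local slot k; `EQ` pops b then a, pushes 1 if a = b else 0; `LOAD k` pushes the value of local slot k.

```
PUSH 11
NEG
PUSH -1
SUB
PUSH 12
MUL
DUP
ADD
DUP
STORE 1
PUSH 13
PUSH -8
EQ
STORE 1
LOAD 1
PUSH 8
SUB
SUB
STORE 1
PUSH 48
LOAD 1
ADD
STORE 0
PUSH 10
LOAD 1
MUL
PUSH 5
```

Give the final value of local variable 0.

-184

PUSH 11  11
NEG      -11
PUSH -1  -11 -1
SUB      -10
PUSH 12  -10 12
MUL      -120
DUP      -120 -120
ADD      -240
DUP      -240 -240
STORE 1  -240
PUSH 13  -240 13
PUSH -8  -240 13 -8
EQ       -240 0
STORE 1  -240
LOAD 1   -240 0
PUSH 8   -240 0 8
SUB      -240 -8
SUB      -232
STORE 1  (empty)
PUSH 48  48
LOAD 1   48 -232
ADD      -184
STORE 0  (empty)
PUSH 10  10
LOAD 1   10 -232
MUL      -2320
PUSH 5   -2320 5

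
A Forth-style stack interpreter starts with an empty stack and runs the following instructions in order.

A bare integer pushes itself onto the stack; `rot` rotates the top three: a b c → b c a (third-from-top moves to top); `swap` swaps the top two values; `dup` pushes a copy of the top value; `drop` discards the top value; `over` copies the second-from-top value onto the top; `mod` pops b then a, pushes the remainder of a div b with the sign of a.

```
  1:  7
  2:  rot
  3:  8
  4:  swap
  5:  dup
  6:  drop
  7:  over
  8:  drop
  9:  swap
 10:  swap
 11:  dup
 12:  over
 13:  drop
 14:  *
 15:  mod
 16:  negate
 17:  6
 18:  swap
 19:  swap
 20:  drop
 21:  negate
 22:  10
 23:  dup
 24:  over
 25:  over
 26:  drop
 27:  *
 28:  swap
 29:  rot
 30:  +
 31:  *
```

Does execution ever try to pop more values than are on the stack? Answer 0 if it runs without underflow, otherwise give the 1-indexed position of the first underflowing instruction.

2

7  7
rot  — needs 3 operands, stack has 1 → underflow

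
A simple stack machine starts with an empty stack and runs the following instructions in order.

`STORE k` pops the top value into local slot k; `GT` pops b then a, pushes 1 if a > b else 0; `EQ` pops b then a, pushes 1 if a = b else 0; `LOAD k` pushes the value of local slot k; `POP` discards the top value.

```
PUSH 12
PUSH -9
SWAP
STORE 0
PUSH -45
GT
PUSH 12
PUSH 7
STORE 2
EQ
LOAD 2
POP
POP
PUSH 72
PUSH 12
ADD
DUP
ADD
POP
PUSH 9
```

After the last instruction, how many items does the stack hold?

1

PUSH 12  -> 12
PUSH -9  -> 12 -9
SWAP     -> -9 12
STORE 0  -> -9
PUSH -45 -> -9 -45
GT       -> 1
PUSH 12  -> 1 12
PUSH 7   -> 1 12 7
STORE 2  -> 1 12
EQ       -> 0
LOAD 2   -> 0 7
POP      -> 0
POP      -> (empty)
PUSH 72  -> 72
PUSH 12  -> 72 12
ADD      -> 84
DUP      -> 84 84
ADD      -> 168
POP      -> (empty)
PUSH 9   -> 9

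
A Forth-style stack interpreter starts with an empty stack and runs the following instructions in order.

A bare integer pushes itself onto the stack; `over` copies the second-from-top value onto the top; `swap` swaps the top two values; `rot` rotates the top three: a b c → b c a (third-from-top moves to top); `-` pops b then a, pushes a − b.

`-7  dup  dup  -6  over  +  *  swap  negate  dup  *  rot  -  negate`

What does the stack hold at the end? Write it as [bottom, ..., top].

-7      -7
dup     -7 -7
dup     -7 -7 -7
-6      -7 -7 -7 -6
over    -7 -7 -7 -6 -7
+       -7 -7 -7 -13
*       -7 -7 91
swap    -7 91 -7
negate  -7 91 7
dup     -7 91 7 7
*       -7 91 49
rot     91 49 -7
-       91 56
negate  91 -56

[91, -56]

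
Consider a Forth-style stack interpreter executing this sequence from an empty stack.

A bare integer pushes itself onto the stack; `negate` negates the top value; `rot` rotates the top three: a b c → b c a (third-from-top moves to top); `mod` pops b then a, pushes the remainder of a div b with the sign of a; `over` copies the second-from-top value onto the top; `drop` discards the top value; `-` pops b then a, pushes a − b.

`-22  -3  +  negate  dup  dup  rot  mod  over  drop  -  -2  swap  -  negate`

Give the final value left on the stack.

27

-22    : -22
-3     : -22 -3
+      : -25
negate : 25
dup    : 25 25
dup    : 25 25 25
rot    : 25 25 25
mod    : 25 0
over   : 25 0 25
drop   : 25 0
-      : 25
-2     : 25 -2
swap   : -2 25
-      : -27
negate : 27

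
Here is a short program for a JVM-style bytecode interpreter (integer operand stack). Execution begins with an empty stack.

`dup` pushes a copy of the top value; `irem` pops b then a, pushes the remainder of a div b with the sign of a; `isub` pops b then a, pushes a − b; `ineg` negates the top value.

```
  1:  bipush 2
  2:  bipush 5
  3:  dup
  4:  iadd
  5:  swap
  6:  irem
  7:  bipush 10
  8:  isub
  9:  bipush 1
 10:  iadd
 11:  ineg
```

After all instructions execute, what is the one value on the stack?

bipush 2  : [2]
bipush 5  : [2, 5]
dup       : [2, 5, 5]
iadd      : [2, 10]
swap      : [10, 2]
irem      : [0]
bipush 10 : [0, 10]
isub      : [-10]
bipush 1  : [-10, 1]
iadd      : [-9]
ineg      : [9]

9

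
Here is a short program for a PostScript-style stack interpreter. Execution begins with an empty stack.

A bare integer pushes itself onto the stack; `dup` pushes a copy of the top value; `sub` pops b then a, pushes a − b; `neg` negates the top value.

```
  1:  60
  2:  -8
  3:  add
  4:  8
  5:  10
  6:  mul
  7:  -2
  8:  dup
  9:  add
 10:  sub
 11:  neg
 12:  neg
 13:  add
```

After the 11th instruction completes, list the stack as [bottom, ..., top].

[52, -84]

60  -> [60]
-8  -> [60, -8]
add -> [52]
8   -> [52, 8]
10  -> [52, 8, 10]
mul -> [52, 80]
-2  -> [52, 80, -2]
dup -> [52, 80, -2, -2]
add -> [52, 80, -4]
sub -> [52, 84]
neg -> [52, -84]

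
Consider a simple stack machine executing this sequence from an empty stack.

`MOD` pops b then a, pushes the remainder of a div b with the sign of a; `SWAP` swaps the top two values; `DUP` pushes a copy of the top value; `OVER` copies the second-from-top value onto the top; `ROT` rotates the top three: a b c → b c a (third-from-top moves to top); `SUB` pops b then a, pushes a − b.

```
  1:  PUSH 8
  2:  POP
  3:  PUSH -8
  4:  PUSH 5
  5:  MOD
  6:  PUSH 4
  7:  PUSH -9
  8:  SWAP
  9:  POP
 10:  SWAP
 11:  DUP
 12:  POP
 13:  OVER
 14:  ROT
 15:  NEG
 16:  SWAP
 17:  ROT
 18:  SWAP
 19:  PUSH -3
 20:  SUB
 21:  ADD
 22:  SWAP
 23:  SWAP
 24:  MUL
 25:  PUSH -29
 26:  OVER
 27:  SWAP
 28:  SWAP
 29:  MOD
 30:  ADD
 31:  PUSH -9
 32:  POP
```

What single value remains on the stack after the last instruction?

PUSH 8   -> [8]
POP      -> []
PUSH -8  -> [-8]
PUSH 5   -> [-8, 5]
MOD      -> [-3]
PUSH 4   -> [-3, 4]
PUSH -9  -> [-3, 4, -9]
SWAP     -> [-3, -9, 4]
POP      -> [-3, -9]
SWAP     -> [-9, -3]
DUP      -> [-9, -3, -3]
POP      -> [-9, -3]
OVER     -> [-9, -3, -9]
ROT      -> [-3, -9, -9]
NEG      -> [-3, -9, 9]
SWAP     -> [-3, 9, -9]
ROT      -> [9, -9, -3]
SWAP     -> [9, -3, -9]
PUSH -3  -> [9, -3, -9, -3]
SUB      -> [9, -3, -6]
ADD      -> [9, -9]
SWAP     -> [-9, 9]
SWAP     -> [9, -9]
MUL      -> [-81]
PUSH -29 -> [-81, -29]
OVER     -> [-81, -29, -81]
SWAP     -> [-81, -81, -29]
SWAP     -> [-81, -29, -81]
MOD      -> [-81, -29]
ADD      -> [-110]
PUSH -9  -> [-110, -9]
POP      -> [-110]

-110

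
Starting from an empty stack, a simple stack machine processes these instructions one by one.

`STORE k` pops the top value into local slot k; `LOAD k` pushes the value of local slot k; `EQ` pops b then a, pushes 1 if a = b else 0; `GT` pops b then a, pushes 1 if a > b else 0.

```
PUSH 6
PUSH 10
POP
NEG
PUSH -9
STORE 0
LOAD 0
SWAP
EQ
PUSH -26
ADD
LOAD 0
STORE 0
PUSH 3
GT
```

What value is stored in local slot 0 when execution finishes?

PUSH 6   : [6]
PUSH 10  : [6, 10]
POP      : [6]
NEG      : [-6]
PUSH -9  : [-6, -9]
STORE 0  : [-6]
LOAD 0   : [-6, -9]
SWAP     : [-9, -6]
EQ       : [0]
PUSH -26 : [0, -26]
ADD      : [-26]
LOAD 0   : [-26, -9]
STORE 0  : [-26]
PUSH 3   : [-26, 3]
GT       : [0]

-9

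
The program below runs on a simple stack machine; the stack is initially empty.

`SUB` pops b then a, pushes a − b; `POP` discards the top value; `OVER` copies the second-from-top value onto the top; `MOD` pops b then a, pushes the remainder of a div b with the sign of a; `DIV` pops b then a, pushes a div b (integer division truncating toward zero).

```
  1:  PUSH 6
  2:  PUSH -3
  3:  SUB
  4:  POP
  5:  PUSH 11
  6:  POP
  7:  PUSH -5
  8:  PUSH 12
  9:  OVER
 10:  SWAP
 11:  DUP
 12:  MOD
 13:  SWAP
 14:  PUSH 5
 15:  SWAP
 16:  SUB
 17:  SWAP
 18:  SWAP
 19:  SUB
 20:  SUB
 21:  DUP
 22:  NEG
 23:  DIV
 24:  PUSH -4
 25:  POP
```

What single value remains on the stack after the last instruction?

-1

PUSH 6  -> 6
PUSH -3 -> 6 -3
SUB     -> 9
POP     -> (empty)
PUSH 11 -> 11
POP     -> (empty)
PUSH -5 -> -5
PUSH 12 -> -5 12
OVER    -> -5 12 -5
SWAP    -> -5 -5 12
DUP     -> -5 -5 12 12
MOD     -> -5 -5 0
SWAP    -> -5 0 -5
PUSH 5  -> -5 0 -5 5
SWAP    -> -5 0 5 -5
SUB     -> -5 0 10
SWAP    -> -5 10 0
SWAP    -> -5 0 10
SUB     -> -5 -10
SUB     -> 5
DUP     -> 5 5
NEG     -> 5 -5
DIV     -> -1
PUSH -4 -> -1 -4
POP     -> -1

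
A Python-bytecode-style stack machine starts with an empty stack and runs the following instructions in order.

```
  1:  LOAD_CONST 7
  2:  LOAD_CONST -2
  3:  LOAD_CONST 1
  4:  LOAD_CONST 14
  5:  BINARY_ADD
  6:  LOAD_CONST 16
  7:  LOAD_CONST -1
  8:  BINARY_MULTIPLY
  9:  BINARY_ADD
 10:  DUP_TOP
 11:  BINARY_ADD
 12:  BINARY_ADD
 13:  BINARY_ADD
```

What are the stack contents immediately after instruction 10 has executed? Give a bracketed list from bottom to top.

[7, -2, -1, -1]

LOAD_CONST 7    : 7
LOAD_CONST -2   : 7 -2
LOAD_CONST 1    : 7 -2 1
LOAD_CONST 14   : 7 -2 1 14
BINARY_ADD      : 7 -2 15
LOAD_CONST 16   : 7 -2 15 16
LOAD_CONST -1   : 7 -2 15 16 -1
BINARY_MULTIPLY : 7 -2 15 -16
BINARY_ADD      : 7 -2 -1
DUP_TOP         : 7 -2 -1 -1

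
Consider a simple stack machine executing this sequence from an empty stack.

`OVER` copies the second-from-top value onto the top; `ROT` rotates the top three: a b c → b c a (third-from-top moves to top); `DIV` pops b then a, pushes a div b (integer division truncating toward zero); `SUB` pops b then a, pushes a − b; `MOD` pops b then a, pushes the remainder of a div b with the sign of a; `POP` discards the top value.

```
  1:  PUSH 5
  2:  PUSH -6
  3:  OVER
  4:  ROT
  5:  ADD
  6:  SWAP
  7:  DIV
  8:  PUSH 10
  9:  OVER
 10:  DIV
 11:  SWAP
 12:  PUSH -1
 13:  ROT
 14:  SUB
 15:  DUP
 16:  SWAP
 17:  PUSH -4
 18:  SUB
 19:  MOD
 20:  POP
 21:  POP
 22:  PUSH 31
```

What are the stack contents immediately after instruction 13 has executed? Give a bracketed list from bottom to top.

[-1, -1, -10]

PUSH 5  → 5
PUSH -6 → 5 -6
OVER    → 5 -6 5
ROT     → -6 5 5
ADD     → -6 10
SWAP    → 10 -6
DIV     → -1
PUSH 10 → -1 10
OVER    → -1 10 -1
DIV     → -1 -10
SWAP    → -10 -1
PUSH -1 → -10 -1 -1
ROT     → -1 -1 -10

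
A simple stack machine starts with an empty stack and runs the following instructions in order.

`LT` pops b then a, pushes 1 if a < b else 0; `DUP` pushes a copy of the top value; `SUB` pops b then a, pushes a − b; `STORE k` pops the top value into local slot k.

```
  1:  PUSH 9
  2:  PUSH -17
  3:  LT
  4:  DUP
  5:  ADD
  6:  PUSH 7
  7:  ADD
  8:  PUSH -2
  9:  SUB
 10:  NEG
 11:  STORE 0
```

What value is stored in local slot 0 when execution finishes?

-9

PUSH 9   : 9
PUSH -17 : 9 -17
LT       : 0
DUP      : 0 0
ADD      : 0
PUSH 7   : 0 7
ADD      : 7
PUSH -2  : 7 -2
SUB      : 9
NEG      : -9
STORE 0  : (empty)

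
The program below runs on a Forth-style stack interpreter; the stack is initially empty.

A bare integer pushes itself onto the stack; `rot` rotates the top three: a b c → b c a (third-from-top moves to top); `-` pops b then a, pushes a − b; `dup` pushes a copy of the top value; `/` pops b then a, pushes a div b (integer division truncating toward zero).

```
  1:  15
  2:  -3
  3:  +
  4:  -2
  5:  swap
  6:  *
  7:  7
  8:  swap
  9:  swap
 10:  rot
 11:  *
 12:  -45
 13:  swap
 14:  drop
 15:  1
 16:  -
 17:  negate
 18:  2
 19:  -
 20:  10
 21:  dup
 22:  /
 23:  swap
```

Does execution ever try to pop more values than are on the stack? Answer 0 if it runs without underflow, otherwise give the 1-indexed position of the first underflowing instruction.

10

15    [15]
-3    [15, -3]
+     [12]
-2    [12, -2]
swap  [-2, 12]
*     [-24]
7     [-24, 7]
swap  [7, -24]
swap  [-24, 7]
rot  — needs 3 operands, stack has 2 → underflow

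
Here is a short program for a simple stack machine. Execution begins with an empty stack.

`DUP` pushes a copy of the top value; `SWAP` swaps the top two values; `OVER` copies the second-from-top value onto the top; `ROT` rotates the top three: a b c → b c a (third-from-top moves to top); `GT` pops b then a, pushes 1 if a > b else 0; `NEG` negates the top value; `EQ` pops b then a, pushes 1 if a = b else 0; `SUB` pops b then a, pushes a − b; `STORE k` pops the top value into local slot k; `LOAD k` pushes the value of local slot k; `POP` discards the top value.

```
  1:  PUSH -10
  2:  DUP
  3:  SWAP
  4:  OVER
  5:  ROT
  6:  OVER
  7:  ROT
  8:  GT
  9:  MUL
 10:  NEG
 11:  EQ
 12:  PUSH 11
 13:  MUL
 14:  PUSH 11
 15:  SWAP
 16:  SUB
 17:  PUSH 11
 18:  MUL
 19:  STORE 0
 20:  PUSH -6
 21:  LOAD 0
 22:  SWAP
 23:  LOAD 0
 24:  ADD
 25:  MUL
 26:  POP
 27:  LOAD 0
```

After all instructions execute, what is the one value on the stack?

121

PUSH -10 → [-10]
DUP      → [-10, -10]
SWAP     → [-10, -10]
OVER     → [-10, -10, -10]
ROT      → [-10, -10, -10]
OVER     → [-10, -10, -10, -10]
ROT      → [-10, -10, -10, -10]
GT       → [-10, -10, 0]
MUL      → [-10, 0]
NEG      → [-10, 0]
EQ       → [0]
PUSH 11  → [0, 11]
MUL      → [0]
PUSH 11  → [0, 11]
SWAP     → [11, 0]
SUB      → [11]
PUSH 11  → [11, 11]
MUL      → [121]
STORE 0  → []
PUSH -6  → [-6]
LOAD 0   → [-6, 121]
SWAP     → [121, -6]
LOAD 0   → [121, -6, 121]
ADD      → [121, 115]
MUL      → [13915]
POP      → []
LOAD 0   → [121]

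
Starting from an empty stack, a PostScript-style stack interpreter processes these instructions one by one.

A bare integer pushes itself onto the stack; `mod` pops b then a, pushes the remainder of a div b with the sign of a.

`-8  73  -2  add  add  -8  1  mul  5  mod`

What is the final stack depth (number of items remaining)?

2

-8  -> -8
73  -> -8 73
-2  -> -8 73 -2
add -> -8 71
add -> 63
-8  -> 63 -8
1   -> 63 -8 1
mul -> 63 -8
5   -> 63 -8 5
mod -> 63 -3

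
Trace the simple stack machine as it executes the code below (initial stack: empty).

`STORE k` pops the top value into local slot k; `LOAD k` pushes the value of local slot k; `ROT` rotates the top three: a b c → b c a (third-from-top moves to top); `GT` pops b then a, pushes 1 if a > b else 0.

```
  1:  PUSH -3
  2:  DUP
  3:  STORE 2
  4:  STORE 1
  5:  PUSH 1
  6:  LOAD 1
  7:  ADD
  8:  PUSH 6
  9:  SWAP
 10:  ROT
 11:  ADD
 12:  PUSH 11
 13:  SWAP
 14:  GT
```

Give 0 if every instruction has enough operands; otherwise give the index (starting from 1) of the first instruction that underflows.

10

PUSH -3 : -3
DUP     : -3 -3
STORE 2 : -3
STORE 1 : (empty)
PUSH 1  : 1
LOAD 1  : 1 -3
ADD     : -2
PUSH 6  : -2 6
SWAP    : 6 -2
ROT  — needs 3 operands, stack has 2 → underflow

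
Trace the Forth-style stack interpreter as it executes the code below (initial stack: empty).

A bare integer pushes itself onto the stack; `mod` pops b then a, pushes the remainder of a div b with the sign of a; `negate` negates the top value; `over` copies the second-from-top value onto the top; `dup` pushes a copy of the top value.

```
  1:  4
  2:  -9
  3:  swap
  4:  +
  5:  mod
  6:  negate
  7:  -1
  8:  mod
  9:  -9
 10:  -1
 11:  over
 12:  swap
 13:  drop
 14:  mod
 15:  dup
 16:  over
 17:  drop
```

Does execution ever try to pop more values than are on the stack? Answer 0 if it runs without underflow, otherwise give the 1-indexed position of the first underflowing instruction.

4     4
-9    4 -9
swap  -9 4
+     -5
mod  — needs 2 operands, stack has 1 → underflow

5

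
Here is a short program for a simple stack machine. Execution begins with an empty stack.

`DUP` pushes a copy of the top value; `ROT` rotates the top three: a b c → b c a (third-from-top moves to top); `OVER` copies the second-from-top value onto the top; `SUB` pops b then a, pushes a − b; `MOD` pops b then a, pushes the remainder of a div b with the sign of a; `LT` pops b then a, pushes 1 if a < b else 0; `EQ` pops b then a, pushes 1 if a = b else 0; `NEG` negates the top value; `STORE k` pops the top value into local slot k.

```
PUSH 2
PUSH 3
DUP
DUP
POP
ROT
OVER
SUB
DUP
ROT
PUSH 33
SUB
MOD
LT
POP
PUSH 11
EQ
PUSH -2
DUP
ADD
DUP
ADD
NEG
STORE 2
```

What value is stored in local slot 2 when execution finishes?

8

PUSH 2  : [2]
PUSH 3  : [2, 3]
DUP     : [2, 3, 3]
DUP     : [2, 3, 3, 3]
POP     : [2, 3, 3]
ROT     : [3, 3, 2]
OVER    : [3, 3, 2, 3]
SUB     : [3, 3, -1]
DUP     : [3, 3, -1, -1]
ROT     : [3, -1, -1, 3]
PUSH 33 : [3, -1, -1, 3, 33]
SUB     : [3, -1, -1, -30]
MOD     : [3, -1, -1]
LT      : [3, 0]
POP     : [3]
PUSH 11 : [3, 11]
EQ      : [0]
PUSH -2 : [0, -2]
DUP     : [0, -2, -2]
ADD     : [0, -4]
DUP     : [0, -4, -4]
ADD     : [0, -8]
NEG     : [0, 8]
STORE 2 : [0]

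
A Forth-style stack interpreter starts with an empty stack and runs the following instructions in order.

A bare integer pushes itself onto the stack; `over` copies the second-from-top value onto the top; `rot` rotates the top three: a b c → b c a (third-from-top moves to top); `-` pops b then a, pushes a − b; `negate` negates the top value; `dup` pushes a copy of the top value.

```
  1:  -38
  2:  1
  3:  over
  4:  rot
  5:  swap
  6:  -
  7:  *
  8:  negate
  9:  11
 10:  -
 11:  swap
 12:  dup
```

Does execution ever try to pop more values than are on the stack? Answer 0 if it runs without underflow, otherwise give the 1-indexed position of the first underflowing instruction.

11

-38    : -38
1      : -38 1
over   : -38 1 -38
rot    : 1 -38 -38
swap   : 1 -38 -38
-      : 1 0
*      : 0
negate : 0
11     : 0 11
-      : -11
swap  — needs 2 operands, stack has 1 → underflow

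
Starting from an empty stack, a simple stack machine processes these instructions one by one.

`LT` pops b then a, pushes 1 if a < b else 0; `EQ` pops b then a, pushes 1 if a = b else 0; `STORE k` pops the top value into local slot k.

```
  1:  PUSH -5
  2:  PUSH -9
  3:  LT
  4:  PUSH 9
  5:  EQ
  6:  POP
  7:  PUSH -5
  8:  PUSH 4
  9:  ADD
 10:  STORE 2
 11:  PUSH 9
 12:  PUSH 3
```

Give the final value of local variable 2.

PUSH -5  -5
PUSH -9  -5 -9
LT       0
PUSH 9   0 9
EQ       0
POP      (empty)
PUSH -5  -5
PUSH 4   -5 4
ADD      -1
STORE 2  (empty)
PUSH 9   9
PUSH 3   9 3

-1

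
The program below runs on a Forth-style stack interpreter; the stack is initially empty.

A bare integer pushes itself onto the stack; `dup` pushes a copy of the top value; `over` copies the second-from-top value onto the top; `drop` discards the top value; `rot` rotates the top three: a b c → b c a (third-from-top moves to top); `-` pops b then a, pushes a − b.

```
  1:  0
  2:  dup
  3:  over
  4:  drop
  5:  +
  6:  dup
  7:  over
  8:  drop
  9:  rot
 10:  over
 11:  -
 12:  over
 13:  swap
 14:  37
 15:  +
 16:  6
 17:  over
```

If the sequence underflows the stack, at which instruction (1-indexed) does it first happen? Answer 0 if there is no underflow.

0    → [0]
dup  → [0, 0]
over → [0, 0, 0]
drop → [0, 0]
+    → [0]
dup  → [0, 0]
over → [0, 0, 0]
drop → [0, 0]
rot  — needs 3 operands, stack has 2 → underflow

9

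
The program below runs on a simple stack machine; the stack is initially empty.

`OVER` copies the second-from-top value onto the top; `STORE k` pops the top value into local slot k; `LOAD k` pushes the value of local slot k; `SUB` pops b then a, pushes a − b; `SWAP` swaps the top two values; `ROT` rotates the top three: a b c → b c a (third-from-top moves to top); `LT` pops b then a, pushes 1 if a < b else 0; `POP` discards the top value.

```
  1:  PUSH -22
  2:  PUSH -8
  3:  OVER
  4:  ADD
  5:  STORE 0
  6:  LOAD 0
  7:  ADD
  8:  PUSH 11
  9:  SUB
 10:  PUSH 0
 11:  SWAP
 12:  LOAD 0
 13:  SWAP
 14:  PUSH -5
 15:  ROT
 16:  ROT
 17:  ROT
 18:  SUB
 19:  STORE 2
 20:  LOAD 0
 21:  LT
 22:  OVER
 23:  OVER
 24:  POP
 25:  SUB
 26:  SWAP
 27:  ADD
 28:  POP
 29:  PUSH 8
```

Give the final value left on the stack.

8

PUSH -22 : -22
PUSH -8  : -22 -8
OVER     : -22 -8 -22
ADD      : -22 -30
STORE 0  : -22
LOAD 0   : -22 -30
ADD      : -52
PUSH 11  : -52 11
SUB      : -63
PUSH 0   : -63 0
SWAP     : 0 -63
LOAD 0   : 0 -63 -30
SWAP     : 0 -30 -63
PUSH -5  : 0 -30 -63 -5
ROT      : 0 -63 -5 -30
ROT      : 0 -5 -30 -63
ROT      : 0 -30 -63 -5
SUB      : 0 -30 -58
STORE 2  : 0 -30
LOAD 0   : 0 -30 -30
LT       : 0 0
OVER     : 0 0 0
OVER     : 0 0 0 0
POP      : 0 0 0
SUB      : 0 0
SWAP     : 0 0
ADD      : 0
POP      : (empty)
PUSH 8   : 8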